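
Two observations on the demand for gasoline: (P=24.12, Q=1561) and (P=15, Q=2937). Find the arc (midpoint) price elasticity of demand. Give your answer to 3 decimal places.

ΔQ = 2937 − 1561 = 1376; ΔP = 15 − 24.12 = -9.12.
Midpoints: P̄ = 19.56, Q̄ = 2249.0.
ε = (ΔQ/ΔP)(P̄/Q̄) = (1376/-9.12)(19.56/2249.0).

-1.312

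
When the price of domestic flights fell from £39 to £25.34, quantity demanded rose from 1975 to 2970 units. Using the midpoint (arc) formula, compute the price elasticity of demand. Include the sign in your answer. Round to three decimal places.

-0.948

ΔQ = 2970 − 1975 = 995; ΔP = 25.34 − 39 = -13.66.
Midpoints: P̄ = 32.17, Q̄ = 2472.5.
ε = (ΔQ/ΔP)(P̄/Q̄) = (995/-13.66)(32.17/2472.5).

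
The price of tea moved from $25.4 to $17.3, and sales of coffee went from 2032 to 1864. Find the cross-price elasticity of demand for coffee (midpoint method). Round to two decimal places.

0.23

ΔQ_x = 1864 − 2032 = -168; ΔP_y = 17.3 − 25.4 = -8.1.
Midpoints: P̄_y = 21.35, Q̄_x = 1948.0.
ε_xy = (ΔQ_x/ΔP_y)(P̄_y/Q̄_x) = (-168/-8.1)(21.35/1948.0).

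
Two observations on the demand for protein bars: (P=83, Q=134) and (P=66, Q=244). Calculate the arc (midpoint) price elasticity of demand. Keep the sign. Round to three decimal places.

ΔQ = 244 − 134 = 110; ΔP = 66 − 83 = -17.
Midpoints: P̄ = 74.50, Q̄ = 189.0.
ε = (ΔQ/ΔP)(P̄/Q̄) = (110/-17)(74.50/189.0).

-2.551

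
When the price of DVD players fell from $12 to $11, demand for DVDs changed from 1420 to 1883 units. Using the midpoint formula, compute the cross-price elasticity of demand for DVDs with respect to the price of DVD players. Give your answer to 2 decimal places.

-3.22

ΔQ_x = 1883 − 1420 = 463; ΔP_y = 11 − 12 = -1.
Midpoints: P̄_y = 11.50, Q̄_x = 1651.5.
ε_xy = (ΔQ_x/ΔP_y)(P̄_y/Q̄_x) = (463/-1)(11.50/1651.5).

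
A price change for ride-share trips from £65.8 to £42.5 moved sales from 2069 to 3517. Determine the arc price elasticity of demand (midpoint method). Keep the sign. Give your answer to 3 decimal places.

-1.205

ΔQ = 3517 − 2069 = 1448; ΔP = 42.5 − 65.8 = -23.3.
Midpoints: P̄ = 54.15, Q̄ = 2793.0.
ε = (ΔQ/ΔP)(P̄/Q̄) = (1448/-23.3)(54.15/2793.0).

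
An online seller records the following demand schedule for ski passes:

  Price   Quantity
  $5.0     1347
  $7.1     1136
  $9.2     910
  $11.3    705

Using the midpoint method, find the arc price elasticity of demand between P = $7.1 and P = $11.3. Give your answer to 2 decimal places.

At P = 7.1, Q = 1136; at P = 11.3, Q = 705.
ΔQ = -431, ΔP = 4.2. Midpoints: P̄ = 9.20, Q̄ = 920.5.
ε = (ΔQ/ΔP)(P̄/Q̄) = (-431/4.2)(9.20/920.5).

-1.03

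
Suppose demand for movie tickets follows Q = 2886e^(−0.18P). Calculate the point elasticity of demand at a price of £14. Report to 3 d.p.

-2.520

At P = 14, Q = 232.206.
dQ/dP = −0.18·2886e^(−0.18P) = −0.18Q = -41.797.
ε = (dQ/dP)(P/Q) = (-41.797)(14/232.206).
|ε| > 1, so demand is elastic at this price.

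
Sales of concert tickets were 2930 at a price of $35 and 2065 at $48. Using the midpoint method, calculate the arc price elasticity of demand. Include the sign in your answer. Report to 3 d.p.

-1.106

ΔQ = 2065 − 2930 = -865; ΔP = 48 − 35 = 13.
Midpoints: P̄ = 41.50, Q̄ = 2497.5.
ε = (ΔQ/ΔP)(P̄/Q̄) = (-865/13)(41.50/2497.5).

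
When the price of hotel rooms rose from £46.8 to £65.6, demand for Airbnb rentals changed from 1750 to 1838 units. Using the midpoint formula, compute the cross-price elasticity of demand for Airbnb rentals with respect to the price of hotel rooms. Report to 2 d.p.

0.15

ΔQ_x = 1838 − 1750 = 88; ΔP_y = 65.6 − 46.8 = 18.8.
Midpoints: P̄_y = 56.20, Q̄_x = 1794.0.
ε_xy = (ΔQ_x/ΔP_y)(P̄_y/Q̄_x) = (88/18.8)(56.20/1794.0).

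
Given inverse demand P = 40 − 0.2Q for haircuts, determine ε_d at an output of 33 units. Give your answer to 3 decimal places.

-5.061

At Q = 33, P = 40 − 0.2(33) = 33.40.
dP/dQ = −0.2, so dQ/dP = 1/(−0.2) = -5.000.
ε = (dQ/dP)(P/Q) = (-5.000)(33.40/33).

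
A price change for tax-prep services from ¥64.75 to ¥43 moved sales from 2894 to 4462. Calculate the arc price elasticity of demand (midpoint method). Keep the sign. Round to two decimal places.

ΔQ = 4462 − 2894 = 1568; ΔP = 43 − 64.75 = -21.75.
Midpoints: P̄ = 53.88, Q̄ = 3678.0.
ε = (ΔQ/ΔP)(P̄/Q̄) = (1568/-21.75)(53.88/3678.0).

-1.06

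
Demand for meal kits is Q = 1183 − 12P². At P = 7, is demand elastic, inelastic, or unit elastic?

Q = 595, dQ/dP = -168.
ε = (dQ/dP)(P/Q) ≈ -1.976.
|ε| = 1.98 > 1.

elastic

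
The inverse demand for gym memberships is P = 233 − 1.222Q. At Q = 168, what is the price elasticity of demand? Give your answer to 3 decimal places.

-0.135

At Q = 168, P = 233 − 1.222(168) = 27.70.
dP/dQ = −1.222, so dQ/dP = 1/(−1.222) = -0.818.
ε = (dQ/dP)(P/Q) = (-0.818)(27.70/168).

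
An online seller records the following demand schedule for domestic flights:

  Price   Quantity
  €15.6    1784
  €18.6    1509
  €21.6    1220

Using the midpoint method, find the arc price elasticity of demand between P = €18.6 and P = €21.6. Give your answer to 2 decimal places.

-1.42

At P = 18.6, Q = 1509; at P = 21.6, Q = 1220.
ΔQ = -289, ΔP = 3.0. Midpoints: P̄ = 20.10, Q̄ = 1364.5.
ε = (ΔQ/ΔP)(P̄/Q̄) = (-289/3.0)(20.10/1364.5).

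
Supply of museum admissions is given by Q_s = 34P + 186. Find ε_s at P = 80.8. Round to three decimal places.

0.937

At P = 80.8, Q_s = 2933.20.
dQ_s/dP = 34.
ε_s = (dQ_s/dP)(P/Q_s) = (34)(80.8/2933.20).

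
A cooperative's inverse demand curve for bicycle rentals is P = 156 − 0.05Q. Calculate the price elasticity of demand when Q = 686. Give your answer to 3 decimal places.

-3.548

At Q = 686, P = 156 − 0.05(686) = 121.70.
dP/dQ = −0.05, so dQ/dP = 1/(−0.05) = -20.000.
ε = (dQ/dP)(P/Q) = (-20.000)(121.70/686).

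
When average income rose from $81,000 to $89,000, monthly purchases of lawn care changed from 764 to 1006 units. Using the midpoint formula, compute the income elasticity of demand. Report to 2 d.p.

2.91

ΔQ = 242, ΔI = 8000. Midpoints: Ī = 85,000, Q̄ = 885.0.
ε_I = (ΔQ/ΔI)(Ī/Q̄) = (242/8000)(85000/885.0).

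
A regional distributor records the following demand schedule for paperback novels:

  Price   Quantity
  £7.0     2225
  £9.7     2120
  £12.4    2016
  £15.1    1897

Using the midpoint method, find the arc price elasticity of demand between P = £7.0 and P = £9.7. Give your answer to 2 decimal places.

-0.15

At P = 7.0, Q = 2225; at P = 9.7, Q = 2120.
ΔQ = -105, ΔP = 2.7. Midpoints: P̄ = 8.35, Q̄ = 2172.5.
ε = (ΔQ/ΔP)(P̄/Q̄) = (-105/2.7)(8.35/2172.5).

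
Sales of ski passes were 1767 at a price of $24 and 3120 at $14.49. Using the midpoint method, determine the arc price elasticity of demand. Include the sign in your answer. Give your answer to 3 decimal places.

-1.121

ΔQ = 3120 − 1767 = 1353; ΔP = 14.49 − 24 = -9.51.
Midpoints: P̄ = 19.25, Q̄ = 2443.5.
ε = (ΔQ/ΔP)(P̄/Q̄) = (1353/-9.51)(19.25/2443.5).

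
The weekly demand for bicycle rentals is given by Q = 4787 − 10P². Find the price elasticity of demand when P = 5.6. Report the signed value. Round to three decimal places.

At P = 5.6, Q = 4473.400.
dQ/dP = −20P = -112.
ε = (dQ/dP)(P/Q) = (-112)(5.6/4473.400).

-0.140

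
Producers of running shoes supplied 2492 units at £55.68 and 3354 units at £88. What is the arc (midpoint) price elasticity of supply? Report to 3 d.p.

0.656

ΔQ = 3354 − 2492 = 862; ΔP = 88 − 55.68 = 32.32.
Midpoints: P̄ = 71.84, Q̄ = 2923.0.
ε_s = (ΔQ/ΔP)(P̄/Q̄) = (862/32.32)(71.84/2923.0).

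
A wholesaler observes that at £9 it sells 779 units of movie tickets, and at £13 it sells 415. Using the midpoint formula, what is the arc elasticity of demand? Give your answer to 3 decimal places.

ΔQ = 415 − 779 = -364; ΔP = 13 − 9 = 4.
Midpoints: P̄ = 11.00, Q̄ = 597.0.
ε = (ΔQ/ΔP)(P̄/Q̄) = (-364/4)(11.00/597.0).

-1.677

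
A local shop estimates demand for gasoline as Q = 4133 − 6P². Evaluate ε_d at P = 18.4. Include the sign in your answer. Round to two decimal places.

At P = 18.4, Q = 2101.640.
dQ/dP = −12P = -220.800.
ε = (dQ/dP)(P/Q) = (-220.800)(18.4/2101.640).
|ε| > 1, so demand is elastic at this price.

-1.93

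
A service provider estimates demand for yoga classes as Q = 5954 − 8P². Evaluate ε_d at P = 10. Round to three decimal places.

-0.310

At P = 10, Q = 5154.
dQ/dP = −16P = -160.
ε = (dQ/dP)(P/Q) = (-160)(10/5154).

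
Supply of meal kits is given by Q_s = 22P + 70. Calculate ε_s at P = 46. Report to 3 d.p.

0.935

At P = 46, Q_s = 1082.
dQ_s/dP = 22.
ε_s = (dQ_s/dP)(P/Q_s) = (22)(46/1082).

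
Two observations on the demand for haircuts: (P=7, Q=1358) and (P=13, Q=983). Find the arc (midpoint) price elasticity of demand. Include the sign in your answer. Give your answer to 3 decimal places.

ΔQ = 983 − 1358 = -375; ΔP = 13 − 7 = 6.
Midpoints: P̄ = 10.00, Q̄ = 1170.5.
ε = (ΔQ/ΔP)(P̄/Q̄) = (-375/6)(10.00/1170.5).

-0.534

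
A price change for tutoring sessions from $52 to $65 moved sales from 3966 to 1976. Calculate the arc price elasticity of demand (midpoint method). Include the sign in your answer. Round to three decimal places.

-3.014

ΔQ = 1976 − 3966 = -1990; ΔP = 65 − 52 = 13.
Midpoints: P̄ = 58.50, Q̄ = 2971.0.
ε = (ΔQ/ΔP)(P̄/Q̄) = (-1990/13)(58.50/2971.0).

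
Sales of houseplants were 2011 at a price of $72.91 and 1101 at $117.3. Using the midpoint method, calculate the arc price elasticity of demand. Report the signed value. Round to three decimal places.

-1.253

ΔQ = 1101 − 2011 = -910; ΔP = 117.3 − 72.91 = 44.39.
Midpoints: P̄ = 95.10, Q̄ = 1556.0.
ε = (ΔQ/ΔP)(P̄/Q̄) = (-910/44.39)(95.10/1556.0).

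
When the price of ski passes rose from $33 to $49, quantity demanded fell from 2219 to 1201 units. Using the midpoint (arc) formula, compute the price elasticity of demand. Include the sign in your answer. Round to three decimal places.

ΔQ = 1201 − 2219 = -1018; ΔP = 49 − 33 = 16.
Midpoints: P̄ = 41.00, Q̄ = 1710.0.
ε = (ΔQ/ΔP)(P̄/Q̄) = (-1018/16)(41.00/1710.0).

-1.526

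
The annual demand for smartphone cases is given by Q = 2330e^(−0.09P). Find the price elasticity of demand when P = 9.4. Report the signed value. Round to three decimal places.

-0.846

At P = 9.4, Q = 999.868.
dQ/dP = −0.09·2330e^(−0.09P) = −0.09Q = -89.988.
ε = (dQ/dP)(P/Q) = (-89.988)(9.4/999.868).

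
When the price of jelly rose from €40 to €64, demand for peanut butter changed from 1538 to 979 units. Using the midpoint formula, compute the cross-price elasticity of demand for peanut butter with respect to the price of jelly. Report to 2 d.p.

ΔQ_x = 979 − 1538 = -559; ΔP_y = 64 − 40 = 24.
Midpoints: P̄_y = 52.00, Q̄_x = 1258.5.
ε_xy = (ΔQ_x/ΔP_y)(P̄_y/Q̄_x) = (-559/24)(52.00/1258.5).
ε_xy < 0, so the goods are complements.

-0.96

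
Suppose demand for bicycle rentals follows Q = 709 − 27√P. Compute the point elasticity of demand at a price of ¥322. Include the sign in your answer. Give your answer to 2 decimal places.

-1.08

At P = 322, Q = 224.502.
dQ/dP = −27/(2√P) = -0.752.
ε = (dQ/dP)(P/Q) = (-0.752)(322/224.502).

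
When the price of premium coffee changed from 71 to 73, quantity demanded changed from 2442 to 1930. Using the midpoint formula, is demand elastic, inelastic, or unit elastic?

elastic

Arc ε ≈ -8.432.
|ε| = 8.43 > 1.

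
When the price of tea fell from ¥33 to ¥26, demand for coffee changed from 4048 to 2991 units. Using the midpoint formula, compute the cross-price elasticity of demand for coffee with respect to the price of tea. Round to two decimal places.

ΔQ_x = 2991 − 4048 = -1057; ΔP_y = 26 − 33 = -7.
Midpoints: P̄_y = 29.50, Q̄_x = 3519.5.
ε_xy = (ΔQ_x/ΔP_y)(P̄_y/Q̄_x) = (-1057/-7)(29.50/3519.5).

1.27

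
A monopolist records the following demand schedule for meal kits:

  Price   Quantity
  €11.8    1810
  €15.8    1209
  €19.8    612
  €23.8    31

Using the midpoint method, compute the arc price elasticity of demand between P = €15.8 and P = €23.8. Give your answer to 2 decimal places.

-4.70

At P = 15.8, Q = 1209; at P = 23.8, Q = 31.
ΔQ = -1178, ΔP = 8.0. Midpoints: P̄ = 19.80, Q̄ = 620.0.
ε = (ΔQ/ΔP)(P̄/Q̄) = (-1178/8.0)(19.80/620.0).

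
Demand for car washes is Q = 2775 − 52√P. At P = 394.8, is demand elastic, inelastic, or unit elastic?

inelastic

Q = 1741.782, dQ/dP = -1.309.
ε = (dQ/dP)(P/Q) ≈ -0.297.
|ε| = 0.30 < 1.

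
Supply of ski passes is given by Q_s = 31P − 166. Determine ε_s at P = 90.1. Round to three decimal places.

At P = 90.1, Q_s = 2627.10.
dQ_s/dP = 31.
ε_s = (dQ_s/dP)(P/Q_s) = (31)(90.1/2627.10).

1.063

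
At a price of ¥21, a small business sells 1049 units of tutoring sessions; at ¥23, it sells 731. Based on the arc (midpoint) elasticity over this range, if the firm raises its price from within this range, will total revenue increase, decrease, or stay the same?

decrease

Arc ε = (-318/2)(22.00/890.0) ≈ -3.930.
|ε| = 3.93 > 1, so demand is elastic. A price rise therefore reduces total revenue.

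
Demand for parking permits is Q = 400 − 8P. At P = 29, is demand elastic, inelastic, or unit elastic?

elastic

Q = 168, dQ/dP = -8.
ε = (dQ/dP)(P/Q) ≈ -1.381.
|ε| = 1.38 > 1.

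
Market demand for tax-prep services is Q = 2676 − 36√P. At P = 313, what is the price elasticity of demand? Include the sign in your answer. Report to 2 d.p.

At P = 313, Q = 2039.095.
dQ/dP = −36/(2√P) = -1.017.
ε = (dQ/dP)(P/Q) = (-1.017)(313/2039.095).
|ε| < 1, so demand is inelastic at this price.

-0.16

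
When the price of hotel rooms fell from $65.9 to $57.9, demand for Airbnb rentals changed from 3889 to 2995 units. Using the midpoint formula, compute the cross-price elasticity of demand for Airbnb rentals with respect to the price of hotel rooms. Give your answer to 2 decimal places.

2.01

ΔQ_x = 2995 − 3889 = -894; ΔP_y = 57.9 − 65.9 = -8.0.
Midpoints: P̄_y = 61.90, Q̄_x = 3442.0.
ε_xy = (ΔQ_x/ΔP_y)(P̄_y/Q̄_x) = (-894/-8.0)(61.90/3442.0).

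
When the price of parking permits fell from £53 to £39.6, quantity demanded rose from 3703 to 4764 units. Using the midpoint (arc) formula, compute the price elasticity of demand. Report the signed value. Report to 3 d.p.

-0.866

ΔQ = 4764 − 3703 = 1061; ΔP = 39.6 − 53 = -13.4.
Midpoints: P̄ = 46.30, Q̄ = 4233.5.
ε = (ΔQ/ΔP)(P̄/Q̄) = (1061/-13.4)(46.30/4233.5).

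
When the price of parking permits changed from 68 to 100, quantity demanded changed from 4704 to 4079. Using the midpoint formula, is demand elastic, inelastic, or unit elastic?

inelastic

Arc ε ≈ -0.374.
|ε| = 0.37 < 1.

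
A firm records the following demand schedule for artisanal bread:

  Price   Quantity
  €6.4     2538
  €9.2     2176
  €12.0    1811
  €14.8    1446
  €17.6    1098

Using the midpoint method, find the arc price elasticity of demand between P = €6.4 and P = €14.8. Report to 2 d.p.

-0.69

At P = 6.4, Q = 2538; at P = 14.8, Q = 1446.
ΔQ = -1092, ΔP = 8.4. Midpoints: P̄ = 10.60, Q̄ = 1992.0.
ε = (ΔQ/ΔP)(P̄/Q̄) = (-1092/8.4)(10.60/1992.0).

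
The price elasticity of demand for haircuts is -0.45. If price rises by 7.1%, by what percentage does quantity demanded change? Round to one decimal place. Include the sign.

%ΔQ ≈ ε × %ΔP = (-0.45)(7.1%) = -3.19%.

-3.2%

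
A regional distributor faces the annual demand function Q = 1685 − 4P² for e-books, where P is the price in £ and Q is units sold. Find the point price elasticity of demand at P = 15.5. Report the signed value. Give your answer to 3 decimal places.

At P = 15.5, Q = 724.
dQ/dP = −8P = -124.
ε = (dQ/dP)(P/Q) = (-124)(15.5/724).
|ε| > 1, so demand is elastic at this price.

-2.655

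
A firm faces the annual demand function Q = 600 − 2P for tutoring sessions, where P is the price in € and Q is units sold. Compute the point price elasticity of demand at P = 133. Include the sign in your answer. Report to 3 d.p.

-0.796

At P = 133, Q = 334.
dQ/dP = −2.
ε = (dQ/dP)(P/Q) = (-2)(133/334).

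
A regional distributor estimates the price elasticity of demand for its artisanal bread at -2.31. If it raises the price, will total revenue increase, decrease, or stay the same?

|ε| = 2.31 > 1, so demand is elastic. A price rise therefore reduces total revenue.

decrease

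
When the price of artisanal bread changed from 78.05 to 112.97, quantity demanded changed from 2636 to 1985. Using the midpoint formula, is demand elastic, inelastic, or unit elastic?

inelastic

Arc ε ≈ -0.771.
|ε| = 0.77 < 1.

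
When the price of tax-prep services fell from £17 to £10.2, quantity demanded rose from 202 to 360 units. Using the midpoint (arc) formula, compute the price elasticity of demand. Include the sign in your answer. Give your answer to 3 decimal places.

ΔQ = 360 − 202 = 158; ΔP = 10.2 − 17 = -6.8.
Midpoints: P̄ = 13.60, Q̄ = 281.0.
ε = (ΔQ/ΔP)(P̄/Q̄) = (158/-6.8)(13.60/281.0).

-1.125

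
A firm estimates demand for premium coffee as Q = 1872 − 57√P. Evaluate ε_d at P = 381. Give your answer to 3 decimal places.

-0.733

At P = 381, Q = 759.404.
dQ/dP = −57/(2√P) = -1.460.
ε = (dQ/dP)(P/Q) = (-1.460)(381/759.404).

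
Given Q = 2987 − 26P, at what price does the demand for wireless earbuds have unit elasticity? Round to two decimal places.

57.44

For linear demand Q = a − bP, ε = −bP/(a − bP). |ε| = 1 when bP = a − bP, i.e. P = a/(2b).
P = 2987/(2·26) = 2987/52 = 57.4423.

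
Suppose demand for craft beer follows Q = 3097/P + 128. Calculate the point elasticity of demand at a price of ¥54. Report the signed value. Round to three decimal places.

At P = 54, Q = 185.352.
dQ/dP = −3097/P² = -1.062.
ε = (dQ/dP)(P/Q) = (-1.062)(54/185.352).

-0.309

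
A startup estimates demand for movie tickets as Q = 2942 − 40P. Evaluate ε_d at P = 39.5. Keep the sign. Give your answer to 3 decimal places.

-1.160

At P = 39.5, Q = 1362.
dQ/dP = −40.
ε = (dQ/dP)(P/Q) = (-40)(39.5/1362).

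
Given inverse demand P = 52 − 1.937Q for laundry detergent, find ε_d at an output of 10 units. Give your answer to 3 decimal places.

At Q = 10, P = 52 − 1.937(10) = 32.63.
dP/dQ = −1.937, so dQ/dP = 1/(−1.937) = -0.516.
ε = (dQ/dP)(P/Q) = (-0.516)(32.63/10).

-1.685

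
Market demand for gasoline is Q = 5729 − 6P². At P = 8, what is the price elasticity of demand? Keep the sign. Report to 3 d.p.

At P = 8, Q = 5345.
dQ/dP = −12P = -96.
ε = (dQ/dP)(P/Q) = (-96)(8/5345).

-0.144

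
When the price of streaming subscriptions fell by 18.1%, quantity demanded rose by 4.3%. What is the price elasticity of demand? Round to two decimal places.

ε = %ΔQ / %ΔP = (4.3)/(-18.1) = -0.238.

-0.24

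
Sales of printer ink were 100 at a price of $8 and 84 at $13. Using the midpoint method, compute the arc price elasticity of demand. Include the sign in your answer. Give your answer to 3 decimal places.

-0.365

ΔQ = 84 − 100 = -16; ΔP = 13 − 8 = 5.
Midpoints: P̄ = 10.50, Q̄ = 92.0.
ε = (ΔQ/ΔP)(P̄/Q̄) = (-16/5)(10.50/92.0).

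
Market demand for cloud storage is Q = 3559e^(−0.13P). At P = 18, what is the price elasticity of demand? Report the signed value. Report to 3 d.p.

At P = 18, Q = 342.830.
dQ/dP = −0.13·3559e^(−0.13P) = −0.13Q = -44.568.
ε = (dQ/dP)(P/Q) = (-44.568)(18/342.830).

-2.340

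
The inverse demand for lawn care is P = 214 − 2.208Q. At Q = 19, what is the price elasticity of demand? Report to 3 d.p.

-4.101

At Q = 19, P = 214 − 2.208(19) = 172.05.
dP/dQ = −2.208, so dQ/dP = 1/(−2.208) = -0.453.
ε = (dQ/dP)(P/Q) = (-0.453)(172.05/19).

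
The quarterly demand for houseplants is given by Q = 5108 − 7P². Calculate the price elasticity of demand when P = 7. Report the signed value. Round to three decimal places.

-0.144

At P = 7, Q = 4765.
dQ/dP = −14P = -98.
ε = (dQ/dP)(P/Q) = (-98)(7/4765).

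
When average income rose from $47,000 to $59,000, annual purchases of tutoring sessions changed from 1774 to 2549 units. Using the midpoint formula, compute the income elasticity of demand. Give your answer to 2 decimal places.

ΔQ = 775, ΔI = 12000. Midpoints: Ī = 53,000, Q̄ = 2161.5.
ε_I = (ΔQ/ΔI)(Ī/Q̄) = (775/12000)(53000/2161.5).
ε_I > 0, so the good is normal.

1.58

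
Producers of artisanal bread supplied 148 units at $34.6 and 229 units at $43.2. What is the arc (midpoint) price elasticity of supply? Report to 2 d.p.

1.94

ΔQ = 229 − 148 = 81; ΔP = 43.2 − 34.6 = 8.6.
Midpoints: P̄ = 38.90, Q̄ = 188.5.
ε_s = (ΔQ/ΔP)(P̄/Q̄) = (81/8.6)(38.90/188.5).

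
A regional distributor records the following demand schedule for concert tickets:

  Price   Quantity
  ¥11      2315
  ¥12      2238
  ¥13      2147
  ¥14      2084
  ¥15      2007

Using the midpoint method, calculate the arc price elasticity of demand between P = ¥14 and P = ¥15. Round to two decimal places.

At P = 14, Q = 2084; at P = 15, Q = 2007.
ΔQ = -77, ΔP = 1. Midpoints: P̄ = 14.50, Q̄ = 2045.5.
ε = (ΔQ/ΔP)(P̄/Q̄) = (-77/1)(14.50/2045.5).

-0.55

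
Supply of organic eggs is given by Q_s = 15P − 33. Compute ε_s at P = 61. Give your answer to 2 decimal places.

At P = 61, Q_s = 882.
dQ_s/dP = 15.
ε_s = (dQ_s/dP)(P/Q_s) = (15)(61/882).

1.04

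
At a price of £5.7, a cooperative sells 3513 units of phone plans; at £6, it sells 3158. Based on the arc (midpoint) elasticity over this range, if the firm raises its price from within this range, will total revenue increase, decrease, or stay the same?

decrease

Arc ε = (-355/0.3)(5.85/3335.5) ≈ -2.075.
|ε| = 2.08 > 1, so demand is elastic. A price rise therefore reduces total revenue.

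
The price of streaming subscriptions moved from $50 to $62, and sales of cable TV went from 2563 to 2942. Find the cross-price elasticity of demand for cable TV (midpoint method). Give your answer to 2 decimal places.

0.64

ΔQ_x = 2942 − 2563 = 379; ΔP_y = 62 − 50 = 12.
Midpoints: P̄_y = 56.00, Q̄_x = 2752.5.
ε_xy = (ΔQ_x/ΔP_y)(P̄_y/Q̄_x) = (379/12)(56.00/2752.5).
ε_xy > 0, so the goods are substitutes.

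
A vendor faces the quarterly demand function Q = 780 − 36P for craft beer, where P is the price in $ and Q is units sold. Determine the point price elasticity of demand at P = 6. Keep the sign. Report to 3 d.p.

At P = 6, Q = 564.
dQ/dP = −36.
ε = (dQ/dP)(P/Q) = (-36)(6/564).

-0.383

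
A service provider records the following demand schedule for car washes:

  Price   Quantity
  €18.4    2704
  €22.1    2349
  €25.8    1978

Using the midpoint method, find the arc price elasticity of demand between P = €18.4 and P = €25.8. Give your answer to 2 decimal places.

At P = 18.4, Q = 2704; at P = 25.8, Q = 1978.
ΔQ = -726, ΔP = 7.4. Midpoints: P̄ = 22.10, Q̄ = 2341.0.
ε = (ΔQ/ΔP)(P̄/Q̄) = (-726/7.4)(22.10/2341.0).

-0.93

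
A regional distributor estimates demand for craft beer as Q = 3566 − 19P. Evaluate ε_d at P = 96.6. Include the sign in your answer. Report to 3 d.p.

-1.061

At P = 96.6, Q = 1730.600.
dQ/dP = −19.
ε = (dQ/dP)(P/Q) = (-19)(96.6/1730.600).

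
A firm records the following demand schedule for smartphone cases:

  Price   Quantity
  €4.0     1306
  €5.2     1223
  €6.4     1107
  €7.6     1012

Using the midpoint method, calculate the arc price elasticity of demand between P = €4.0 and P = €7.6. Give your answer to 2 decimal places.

-0.41

At P = 4.0, Q = 1306; at P = 7.6, Q = 1012.
ΔQ = -294, ΔP = 3.6. Midpoints: P̄ = 5.80, Q̄ = 1159.0.
ε = (ΔQ/ΔP)(P̄/Q̄) = (-294/3.6)(5.80/1159.0).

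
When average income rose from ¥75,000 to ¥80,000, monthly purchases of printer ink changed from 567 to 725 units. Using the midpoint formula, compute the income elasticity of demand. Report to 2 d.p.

3.79

ΔQ = 158, ΔI = 5000. Midpoints: Ī = 77,500, Q̄ = 646.0.
ε_I = (ΔQ/ΔI)(Ī/Q̄) = (158/5000)(77500/646.0).
ε_I > 0, so the good is normal.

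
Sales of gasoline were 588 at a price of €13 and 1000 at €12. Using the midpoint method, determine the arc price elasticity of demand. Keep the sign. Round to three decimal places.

ΔQ = 1000 − 588 = 412; ΔP = 12 − 13 = -1.
Midpoints: P̄ = 12.50, Q̄ = 794.0.
ε = (ΔQ/ΔP)(P̄/Q̄) = (412/-1)(12.50/794.0).

-6.486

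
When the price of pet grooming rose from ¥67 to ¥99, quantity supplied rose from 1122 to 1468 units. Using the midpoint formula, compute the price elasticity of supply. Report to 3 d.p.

0.693

ΔQ = 1468 − 1122 = 346; ΔP = 99 − 67 = 32.
Midpoints: P̄ = 83.00, Q̄ = 1295.0.
ε_s = (ΔQ/ΔP)(P̄/Q̄) = (346/32)(83.00/1295.0).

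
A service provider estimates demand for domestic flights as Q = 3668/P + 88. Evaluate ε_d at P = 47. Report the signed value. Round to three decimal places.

At P = 47, Q = 166.043.
dQ/dP = −3668/P² = -1.660.
ε = (dQ/dP)(P/Q) = (-1.660)(47/166.043).

-0.470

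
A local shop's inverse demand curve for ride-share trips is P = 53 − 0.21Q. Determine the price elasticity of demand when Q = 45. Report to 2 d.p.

At Q = 45, P = 53 − 0.21(45) = 43.55.
dP/dQ = −0.21, so dQ/dP = 1/(−0.21) = -4.762.
ε = (dQ/dP)(P/Q) = (-4.762)(43.55/45).

-4.61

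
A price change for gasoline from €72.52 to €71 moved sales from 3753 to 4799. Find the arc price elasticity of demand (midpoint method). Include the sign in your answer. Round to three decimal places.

ΔQ = 4799 − 3753 = 1046; ΔP = 71 − 72.52 = -1.52.
Midpoints: P̄ = 71.76, Q̄ = 4276.0.
ε = (ΔQ/ΔP)(P̄/Q̄) = (1046/-1.52)(71.76/4276.0).

-11.549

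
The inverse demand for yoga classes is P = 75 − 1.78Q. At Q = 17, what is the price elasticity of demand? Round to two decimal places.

-1.48

At Q = 17, P = 75 − 1.78(17) = 44.74.
dP/dQ = −1.78, so dQ/dP = 1/(−1.78) = -0.562.
ε = (dQ/dP)(P/Q) = (-0.562)(44.74/17).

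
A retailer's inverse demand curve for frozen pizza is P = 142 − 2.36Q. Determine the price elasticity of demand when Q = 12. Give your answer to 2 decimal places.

At Q = 12, P = 142 − 2.36(12) = 113.68.
dP/dQ = −2.36, so dQ/dP = 1/(−2.36) = -0.424.
ε = (dQ/dP)(P/Q) = (-0.424)(113.68/12).

-4.01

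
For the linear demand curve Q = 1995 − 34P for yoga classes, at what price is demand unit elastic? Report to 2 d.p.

For linear demand Q = a − bP, ε = −bP/(a − bP). |ε| = 1 when bP = a − bP, i.e. P = a/(2b).
P = 1995/(2·34) = 1995/68 = 29.3382.

29.34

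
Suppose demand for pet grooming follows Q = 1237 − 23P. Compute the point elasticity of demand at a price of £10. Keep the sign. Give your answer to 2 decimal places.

At P = 10, Q = 1007.
dQ/dP = −23.
ε = (dQ/dP)(P/Q) = (-23)(10/1007).

-0.23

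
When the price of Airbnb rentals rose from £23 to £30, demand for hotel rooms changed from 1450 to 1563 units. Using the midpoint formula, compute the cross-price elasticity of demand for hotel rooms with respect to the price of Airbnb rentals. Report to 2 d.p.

ΔQ_x = 1563 − 1450 = 113; ΔP_y = 30 − 23 = 7.
Midpoints: P̄_y = 26.50, Q̄_x = 1506.5.
ε_xy = (ΔQ_x/ΔP_y)(P̄_y/Q̄_x) = (113/7)(26.50/1506.5).
ε_xy > 0, so the goods are substitutes.

0.28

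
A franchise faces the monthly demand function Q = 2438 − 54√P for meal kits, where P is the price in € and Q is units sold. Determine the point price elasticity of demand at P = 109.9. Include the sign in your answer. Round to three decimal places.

At P = 109.9, Q = 1871.901.
dQ/dP = −54/(2√P) = -2.576.
ε = (dQ/dP)(P/Q) = (-2.576)(109.9/1871.901).
|ε| < 1, so demand is inelastic at this price.

-0.151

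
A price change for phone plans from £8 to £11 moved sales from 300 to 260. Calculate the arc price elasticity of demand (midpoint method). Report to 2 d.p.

-0.45

ΔQ = 260 − 300 = -40; ΔP = 11 − 8 = 3.
Midpoints: P̄ = 9.50, Q̄ = 280.0.
ε = (ΔQ/ΔP)(P̄/Q̄) = (-40/3)(9.50/280.0).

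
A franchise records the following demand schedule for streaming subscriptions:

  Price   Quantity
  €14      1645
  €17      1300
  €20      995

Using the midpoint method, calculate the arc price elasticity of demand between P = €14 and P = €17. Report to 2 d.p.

-1.21

At P = 14, Q = 1645; at P = 17, Q = 1300.
ΔQ = -345, ΔP = 3. Midpoints: P̄ = 15.50, Q̄ = 1472.5.
ε = (ΔQ/ΔP)(P̄/Q̄) = (-345/3)(15.50/1472.5).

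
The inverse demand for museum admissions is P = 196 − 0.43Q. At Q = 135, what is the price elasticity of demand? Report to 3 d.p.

-2.376

At Q = 135, P = 196 − 0.43(135) = 137.95.
dP/dQ = −0.43, so dQ/dP = 1/(−0.43) = -2.326.
ε = (dQ/dP)(P/Q) = (-2.326)(137.95/135).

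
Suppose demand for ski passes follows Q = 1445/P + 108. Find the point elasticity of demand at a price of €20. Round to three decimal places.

-0.401

At P = 20, Q = 180.250.
dQ/dP = −1445/P² = -3.612.
ε = (dQ/dP)(P/Q) = (-3.612)(20/180.250).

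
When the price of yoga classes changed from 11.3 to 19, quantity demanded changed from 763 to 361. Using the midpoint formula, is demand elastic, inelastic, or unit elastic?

Arc ε ≈ -1.407.
|ε| = 1.41 > 1.

elastic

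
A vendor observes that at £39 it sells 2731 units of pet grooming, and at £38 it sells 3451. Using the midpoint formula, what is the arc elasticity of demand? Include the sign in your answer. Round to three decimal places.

-8.968

ΔQ = 3451 − 2731 = 720; ΔP = 38 − 39 = -1.
Midpoints: P̄ = 38.50, Q̄ = 3091.0.
ε = (ΔQ/ΔP)(P̄/Q̄) = (720/-1)(38.50/3091.0).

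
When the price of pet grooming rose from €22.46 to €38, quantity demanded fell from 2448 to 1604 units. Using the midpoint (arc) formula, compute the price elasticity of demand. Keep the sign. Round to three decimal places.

ΔQ = 1604 − 2448 = -844; ΔP = 38 − 22.46 = 15.54.
Midpoints: P̄ = 30.23, Q̄ = 2026.0.
ε = (ΔQ/ΔP)(P̄/Q̄) = (-844/15.54)(30.23/2026.0).

-0.810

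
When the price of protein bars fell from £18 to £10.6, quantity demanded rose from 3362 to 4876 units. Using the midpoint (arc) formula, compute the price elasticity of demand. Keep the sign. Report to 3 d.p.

ΔQ = 4876 − 3362 = 1514; ΔP = 10.6 − 18 = -7.4.
Midpoints: P̄ = 14.30, Q̄ = 4119.0.
ε = (ΔQ/ΔP)(P̄/Q̄) = (1514/-7.4)(14.30/4119.0).

-0.710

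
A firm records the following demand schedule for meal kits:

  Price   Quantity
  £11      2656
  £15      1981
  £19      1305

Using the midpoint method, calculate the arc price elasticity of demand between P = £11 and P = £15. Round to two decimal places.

At P = 11, Q = 2656; at P = 15, Q = 1981.
ΔQ = -675, ΔP = 4. Midpoints: P̄ = 13.00, Q̄ = 2318.5.
ε = (ΔQ/ΔP)(P̄/Q̄) = (-675/4)(13.00/2318.5).

-0.95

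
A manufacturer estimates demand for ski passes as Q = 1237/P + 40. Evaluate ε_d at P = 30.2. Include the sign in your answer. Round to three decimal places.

At P = 30.2, Q = 80.960.
dQ/dP = −1237/P² = -1.356.
ε = (dQ/dP)(P/Q) = (-1.356)(30.2/80.960).
|ε| < 1, so demand is inelastic at this price.

-0.506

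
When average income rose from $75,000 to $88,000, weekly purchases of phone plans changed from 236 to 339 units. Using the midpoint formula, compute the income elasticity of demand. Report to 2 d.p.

ΔQ = 103, ΔI = 13000. Midpoints: Ī = 81,500, Q̄ = 287.5.
ε_I = (ΔQ/ΔI)(Ī/Q̄) = (103/13000)(81500/287.5).
ε_I > 0, so the good is normal.

2.25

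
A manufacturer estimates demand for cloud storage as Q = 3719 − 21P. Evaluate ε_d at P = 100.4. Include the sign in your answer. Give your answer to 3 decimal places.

At P = 100.4, Q = 1610.600.
dQ/dP = −21.
ε = (dQ/dP)(P/Q) = (-21)(100.4/1610.600).

-1.309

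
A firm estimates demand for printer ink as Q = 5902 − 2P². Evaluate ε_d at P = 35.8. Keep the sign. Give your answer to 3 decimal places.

-1.535

At P = 35.8, Q = 3338.720.
dQ/dP = −4P = -143.200.
ε = (dQ/dP)(P/Q) = (-143.200)(35.8/3338.720).
|ε| > 1, so demand is elastic at this price.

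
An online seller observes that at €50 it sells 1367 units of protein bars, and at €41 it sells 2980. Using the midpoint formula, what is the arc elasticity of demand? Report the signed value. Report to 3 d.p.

ΔQ = 2980 − 1367 = 1613; ΔP = 41 − 50 = -9.
Midpoints: P̄ = 45.50, Q̄ = 2173.5.
ε = (ΔQ/ΔP)(P̄/Q̄) = (1613/-9)(45.50/2173.5).

-3.752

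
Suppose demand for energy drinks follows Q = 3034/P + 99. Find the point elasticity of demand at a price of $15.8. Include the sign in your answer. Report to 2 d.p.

At P = 15.8, Q = 291.025.
dQ/dP = −3034/P² = -12.154.
ε = (dQ/dP)(P/Q) = (-12.154)(15.8/291.025).

-0.66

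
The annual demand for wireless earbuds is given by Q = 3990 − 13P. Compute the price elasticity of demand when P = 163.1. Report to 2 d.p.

At P = 163.1, Q = 1869.700.
dQ/dP = −13.
ε = (dQ/dP)(P/Q) = (-13)(163.1/1869.700).
|ε| > 1, so demand is elastic at this price.

-1.13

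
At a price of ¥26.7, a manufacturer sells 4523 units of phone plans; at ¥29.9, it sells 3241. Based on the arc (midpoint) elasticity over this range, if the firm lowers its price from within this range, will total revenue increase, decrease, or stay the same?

increase

Arc ε = (-1282/3.2)(28.30/3882.0) ≈ -2.921.
|ε| = 2.92 > 1, so demand is elastic. A price cut therefore raises total revenue.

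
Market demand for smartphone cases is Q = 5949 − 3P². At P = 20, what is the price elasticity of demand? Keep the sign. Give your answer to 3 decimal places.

-0.505

At P = 20, Q = 4749.
dQ/dP = −6P = -120.
ε = (dQ/dP)(P/Q) = (-120)(20/4749).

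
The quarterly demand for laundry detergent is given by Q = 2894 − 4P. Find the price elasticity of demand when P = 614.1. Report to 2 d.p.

-5.61

At P = 614.1, Q = 437.600.
dQ/dP = −4.
ε = (dQ/dP)(P/Q) = (-4)(614.1/437.600).
|ε| > 1, so demand is elastic at this price.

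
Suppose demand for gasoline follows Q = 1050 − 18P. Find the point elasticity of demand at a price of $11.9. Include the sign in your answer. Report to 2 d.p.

At P = 11.9, Q = 835.800.
dQ/dP = −18.
ε = (dQ/dP)(P/Q) = (-18)(11.9/835.800).

-0.26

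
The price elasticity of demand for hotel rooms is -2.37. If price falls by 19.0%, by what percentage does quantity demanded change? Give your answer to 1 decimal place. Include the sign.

45.0%

%ΔQ ≈ ε × %ΔP = (-2.37)(-19.0%) = 45.03%.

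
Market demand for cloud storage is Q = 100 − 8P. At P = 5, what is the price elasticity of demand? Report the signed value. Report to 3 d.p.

-0.667

At P = 5, Q = 60.
dQ/dP = −8.
ε = (dQ/dP)(P/Q) = (-8)(5/60).
|ε| < 1, so demand is inelastic at this price.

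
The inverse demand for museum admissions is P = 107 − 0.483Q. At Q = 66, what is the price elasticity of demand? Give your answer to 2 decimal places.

-2.36

At Q = 66, P = 107 − 0.483(66) = 75.12.
dP/dQ = −0.483, so dQ/dP = 1/(−0.483) = -2.070.
ε = (dQ/dP)(P/Q) = (-2.070)(75.12/66).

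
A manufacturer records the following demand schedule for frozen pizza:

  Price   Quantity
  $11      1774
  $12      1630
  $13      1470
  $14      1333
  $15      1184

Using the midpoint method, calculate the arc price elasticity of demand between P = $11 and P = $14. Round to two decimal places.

At P = 11, Q = 1774; at P = 14, Q = 1333.
ΔQ = -441, ΔP = 3. Midpoints: P̄ = 12.50, Q̄ = 1553.5.
ε = (ΔQ/ΔP)(P̄/Q̄) = (-441/3)(12.50/1553.5).

-1.18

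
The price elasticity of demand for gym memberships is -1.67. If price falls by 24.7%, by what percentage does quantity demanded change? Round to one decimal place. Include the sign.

41.2%

%ΔQ ≈ ε × %ΔP = (-1.67)(-24.7%) = 41.25%.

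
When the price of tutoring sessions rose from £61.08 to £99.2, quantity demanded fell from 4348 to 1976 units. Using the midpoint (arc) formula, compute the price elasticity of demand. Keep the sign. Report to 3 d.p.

ΔQ = 1976 − 4348 = -2372; ΔP = 99.2 − 61.08 = 38.12.
Midpoints: P̄ = 80.14, Q̄ = 3162.0.
ε = (ΔQ/ΔP)(P̄/Q̄) = (-2372/38.12)(80.14/3162.0).

-1.577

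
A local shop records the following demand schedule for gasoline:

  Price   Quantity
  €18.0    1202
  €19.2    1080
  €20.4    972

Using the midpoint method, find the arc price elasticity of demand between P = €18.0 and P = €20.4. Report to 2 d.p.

-1.69

At P = 18.0, Q = 1202; at P = 20.4, Q = 972.
ΔQ = -230, ΔP = 2.4. Midpoints: P̄ = 19.20, Q̄ = 1087.0.
ε = (ΔQ/ΔP)(P̄/Q̄) = (-230/2.4)(19.20/1087.0).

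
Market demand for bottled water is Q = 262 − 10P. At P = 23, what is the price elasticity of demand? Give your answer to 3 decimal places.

At P = 23, Q = 32.
dQ/dP = −10.
ε = (dQ/dP)(P/Q) = (-10)(23/32).

-7.188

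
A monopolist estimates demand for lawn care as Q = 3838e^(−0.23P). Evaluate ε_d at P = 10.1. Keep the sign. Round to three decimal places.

-2.323

At P = 10.1, Q = 376.044.
dQ/dP = −0.23·3838e^(−0.23P) = −0.23Q = -86.490.
ε = (dQ/dP)(P/Q) = (-86.490)(10.1/376.044).
|ε| > 1, so demand is elastic at this price.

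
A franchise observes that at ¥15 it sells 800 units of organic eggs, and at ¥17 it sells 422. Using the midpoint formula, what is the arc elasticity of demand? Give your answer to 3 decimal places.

ΔQ = 422 − 800 = -378; ΔP = 17 − 15 = 2.
Midpoints: P̄ = 16.00, Q̄ = 611.0.
ε = (ΔQ/ΔP)(P̄/Q̄) = (-378/2)(16.00/611.0).

-4.949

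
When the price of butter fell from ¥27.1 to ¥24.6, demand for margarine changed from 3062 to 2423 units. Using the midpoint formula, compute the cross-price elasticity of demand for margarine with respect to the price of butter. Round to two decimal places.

ΔQ_x = 2423 − 3062 = -639; ΔP_y = 24.6 − 27.1 = -2.5.
Midpoints: P̄_y = 25.85, Q̄_x = 2742.5.
ε_xy = (ΔQ_x/ΔP_y)(P̄_y/Q̄_x) = (-639/-2.5)(25.85/2742.5).
ε_xy > 0, so the goods are substitutes.

2.41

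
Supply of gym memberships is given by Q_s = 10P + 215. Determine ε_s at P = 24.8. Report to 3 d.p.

0.536

At P = 24.8, Q_s = 463.
dQ_s/dP = 10.
ε_s = (dQ_s/dP)(P/Q_s) = (10)(24.8/463).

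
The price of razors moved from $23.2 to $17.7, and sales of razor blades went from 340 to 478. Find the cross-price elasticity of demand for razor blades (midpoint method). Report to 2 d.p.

ΔQ_x = 478 − 340 = 138; ΔP_y = 17.7 − 23.2 = -5.5.
Midpoints: P̄_y = 20.45, Q̄_x = 409.0.
ε_xy = (ΔQ_x/ΔP_y)(P̄_y/Q̄_x) = (138/-5.5)(20.45/409.0).
ε_xy < 0, so the goods are complements.

-1.25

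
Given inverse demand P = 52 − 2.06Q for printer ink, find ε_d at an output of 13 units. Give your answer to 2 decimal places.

At Q = 13, P = 52 − 2.06(13) = 25.22.
dP/dQ = −2.06, so dQ/dP = 1/(−2.06) = -0.485.
ε = (dQ/dP)(P/Q) = (-0.485)(25.22/13).

-0.94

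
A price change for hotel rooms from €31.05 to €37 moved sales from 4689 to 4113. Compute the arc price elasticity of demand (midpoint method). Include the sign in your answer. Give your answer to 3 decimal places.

-0.748

ΔQ = 4113 − 4689 = -576; ΔP = 37 − 31.05 = 5.95.
Midpoints: P̄ = 34.02, Q̄ = 4401.0.
ε = (ΔQ/ΔP)(P̄/Q̄) = (-576/5.95)(34.02/4401.0).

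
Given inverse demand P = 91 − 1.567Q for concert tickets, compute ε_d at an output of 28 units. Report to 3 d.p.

At Q = 28, P = 91 − 1.567(28) = 47.12.
dP/dQ = −1.567, so dQ/dP = 1/(−1.567) = -0.638.
ε = (dQ/dP)(P/Q) = (-0.638)(47.12/28).

-1.074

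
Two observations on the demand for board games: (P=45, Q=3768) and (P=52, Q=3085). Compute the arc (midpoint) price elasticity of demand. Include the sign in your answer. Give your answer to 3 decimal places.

-1.381

ΔQ = 3085 − 3768 = -683; ΔP = 52 − 45 = 7.
Midpoints: P̄ = 48.50, Q̄ = 3426.5.
ε = (ΔQ/ΔP)(P̄/Q̄) = (-683/7)(48.50/3426.5).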